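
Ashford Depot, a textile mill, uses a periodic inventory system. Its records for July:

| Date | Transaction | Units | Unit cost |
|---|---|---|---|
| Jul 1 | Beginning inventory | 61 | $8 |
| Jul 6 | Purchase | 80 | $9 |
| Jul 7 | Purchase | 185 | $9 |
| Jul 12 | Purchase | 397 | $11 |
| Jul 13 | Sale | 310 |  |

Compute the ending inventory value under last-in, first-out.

Ending inventory = $3,830

Jul 13, 310 sold [LIFO — newest first]: 310 @ $11 = $3,410
Ending inventory: 61 @ $8 + 80 @ $9 + 185 @ $9 + 87 @ $11 = $3,830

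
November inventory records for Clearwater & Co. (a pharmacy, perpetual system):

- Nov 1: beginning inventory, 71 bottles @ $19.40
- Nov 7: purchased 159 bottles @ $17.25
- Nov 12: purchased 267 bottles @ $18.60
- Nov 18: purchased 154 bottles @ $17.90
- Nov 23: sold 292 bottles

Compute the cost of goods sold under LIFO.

Nov 23, 292 sold [LIFO — newest first]: 154 @ $17.90 + 138 @ $18.60 = $5,323.40
Ending inventory: 71 @ $19.40 + 159 @ $17.25 + 129 @ $18.60 = $6,519.55

COGS = $5,323.40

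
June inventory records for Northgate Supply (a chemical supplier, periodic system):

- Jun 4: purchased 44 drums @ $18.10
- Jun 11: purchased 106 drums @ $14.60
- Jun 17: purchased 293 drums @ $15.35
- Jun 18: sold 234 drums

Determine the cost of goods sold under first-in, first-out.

Jun 18, 234 sold [FIFO — oldest first]: 44 @ $18.10 + 106 @ $14.60 + 84 @ $15.35 = $3,633.40
Ending inventory: 209 @ $15.35 = $3,208.15

COGS = $3,633.40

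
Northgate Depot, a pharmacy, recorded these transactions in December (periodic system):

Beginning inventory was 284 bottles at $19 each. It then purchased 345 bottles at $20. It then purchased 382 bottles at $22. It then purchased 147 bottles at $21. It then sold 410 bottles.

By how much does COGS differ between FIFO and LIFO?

FIFO COGS: 284 @ $19 + 126 @ $20 = $7,916
LIFO COGS: 147 @ $21 + 263 @ $22 = $8,873
Difference = |$7,916 − $8,873| = $957

$957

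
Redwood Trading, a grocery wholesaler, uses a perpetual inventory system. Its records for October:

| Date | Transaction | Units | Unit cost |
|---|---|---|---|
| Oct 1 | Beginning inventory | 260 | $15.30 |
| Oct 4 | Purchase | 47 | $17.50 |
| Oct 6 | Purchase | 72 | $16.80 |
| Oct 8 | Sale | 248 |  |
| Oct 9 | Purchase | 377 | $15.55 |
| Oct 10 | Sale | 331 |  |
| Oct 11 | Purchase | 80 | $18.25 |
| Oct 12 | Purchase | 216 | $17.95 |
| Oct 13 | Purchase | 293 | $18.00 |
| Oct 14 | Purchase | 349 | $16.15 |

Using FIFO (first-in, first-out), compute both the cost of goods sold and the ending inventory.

Oct 8, 248 sold [FIFO — oldest first]: 248 @ $15.30 = $3,794.40
Oct 10, 331 sold [FIFO — oldest first]: 12 @ $15.30 + 47 @ $17.50 + 72 @ $16.80 + 200 @ $15.55 = $5,325.70
Total COGS = $3,794.40 + $5,325.70 = $9,120.10
Ending inventory: 177 @ $15.55 + 80 @ $18.25 + 216 @ $17.95 + 293 @ $18.00 + 349 @ $16.15 = $18,999.90
Check: goods available $28,120.00 = COGS $9,120.10 + ending $18,999.90

COGS = $9,120.10; ending inventory = $18,999.90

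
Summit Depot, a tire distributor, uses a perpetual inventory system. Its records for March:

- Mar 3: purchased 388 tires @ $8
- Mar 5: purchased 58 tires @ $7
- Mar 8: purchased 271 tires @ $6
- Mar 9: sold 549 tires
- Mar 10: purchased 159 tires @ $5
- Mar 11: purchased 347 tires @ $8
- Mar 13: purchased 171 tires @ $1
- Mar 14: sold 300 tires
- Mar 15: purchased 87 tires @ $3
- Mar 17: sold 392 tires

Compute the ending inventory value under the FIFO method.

Mar 9, 549 sold [FIFO — oldest first]: 388 @ $8 + 58 @ $7 + 103 @ $6 = $4,128
Mar 14, 300 sold [FIFO — oldest first]: 168 @ $6 + 132 @ $5 = $1,668
Mar 17, 392 sold [FIFO — oldest first]: 27 @ $5 + 347 @ $8 + 18 @ $1 = $2,929
Total COGS = $4,128 + $1,668 + $2,929 = $8,725
Ending inventory: 153 @ $1 + 87 @ $3 = $414
Check: goods available $9,139 = COGS $8,725 + ending $414

Ending inventory = $414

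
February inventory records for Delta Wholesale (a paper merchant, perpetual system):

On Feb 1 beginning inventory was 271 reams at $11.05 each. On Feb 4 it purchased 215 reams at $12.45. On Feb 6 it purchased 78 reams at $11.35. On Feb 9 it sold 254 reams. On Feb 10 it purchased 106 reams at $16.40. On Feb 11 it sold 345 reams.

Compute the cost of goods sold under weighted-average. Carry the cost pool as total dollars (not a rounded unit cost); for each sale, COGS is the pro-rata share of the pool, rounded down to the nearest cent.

After Feb 1: 271 on hand, pool $2,994.55 (≈ $11.0500 each)
After Feb 4: 486 on hand, pool $5,671.30 (≈ $11.6693 each)
After Feb 6: 564 on hand, pool $6,556.60 (≈ $11.6252 each)
Feb 9, sell 254: 254/564 × $6,556.60 → $2,952.79
After Feb 10: 416 on hand, pool $5,342.21 (≈ $12.8419 each)
Feb 11, sell 345: 345/416 × $5,342.21 → $4,430.43
Total COGS = $2,952.79 + $4,430.43 = $7,383.22
Ending inventory (cost pool remaining) = $911.78

COGS = $7,383.22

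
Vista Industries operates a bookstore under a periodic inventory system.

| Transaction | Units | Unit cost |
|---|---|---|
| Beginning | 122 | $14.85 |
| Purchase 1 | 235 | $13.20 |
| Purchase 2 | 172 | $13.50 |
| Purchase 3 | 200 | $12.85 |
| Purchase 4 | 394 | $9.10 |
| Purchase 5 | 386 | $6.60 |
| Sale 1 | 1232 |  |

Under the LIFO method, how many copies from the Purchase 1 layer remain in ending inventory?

155

Sale 1 (1232) [LIFO — newest first]: 386 @ $6.60 + 394 @ $9.10 + 200 @ $12.85 + 172 @ $13.50 + 80 @ $13.20 = $12,081.00
Ending inventory: 122 @ $14.85 + 155 @ $13.20 = $3,857.70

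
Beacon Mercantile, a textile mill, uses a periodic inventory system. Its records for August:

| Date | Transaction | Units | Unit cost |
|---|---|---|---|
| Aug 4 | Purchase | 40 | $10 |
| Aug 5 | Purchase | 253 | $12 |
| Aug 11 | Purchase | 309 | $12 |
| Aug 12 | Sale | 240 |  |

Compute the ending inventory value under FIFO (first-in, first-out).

Aug 12, 240 sold [FIFO — oldest first]: 40 @ $10 + 200 @ $12 = $2,800
Ending inventory: 53 @ $12 + 309 @ $12 = $4,344

Ending inventory = $4,344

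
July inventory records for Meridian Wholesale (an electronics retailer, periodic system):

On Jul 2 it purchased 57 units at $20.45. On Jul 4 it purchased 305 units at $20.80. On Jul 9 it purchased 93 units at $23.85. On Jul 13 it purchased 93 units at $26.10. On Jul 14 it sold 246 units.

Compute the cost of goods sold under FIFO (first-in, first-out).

COGS = $5,096.85

Jul 14, 246 sold [FIFO — oldest first]: 57 @ $20.45 + 189 @ $20.80 = $5,096.85
Ending inventory: 116 @ $20.80 + 93 @ $23.85 + 93 @ $26.10 = $7,058.15
Check: goods available $12,155.00 = COGS $5,096.85 + ending $7,058.15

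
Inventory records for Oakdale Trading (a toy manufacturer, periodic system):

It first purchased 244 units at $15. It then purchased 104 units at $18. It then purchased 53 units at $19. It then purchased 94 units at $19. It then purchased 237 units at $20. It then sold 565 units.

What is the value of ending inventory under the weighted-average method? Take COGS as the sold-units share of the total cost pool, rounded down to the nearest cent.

Sale 1, sell 565: 565/732 × $13,065.00 → $10,084.32
Ending inventory (cost pool remaining) = $2,980.68
Check: goods available $13,065.00 = COGS $10,084.32 + ending $2,980.68

Ending inventory = $2,980.68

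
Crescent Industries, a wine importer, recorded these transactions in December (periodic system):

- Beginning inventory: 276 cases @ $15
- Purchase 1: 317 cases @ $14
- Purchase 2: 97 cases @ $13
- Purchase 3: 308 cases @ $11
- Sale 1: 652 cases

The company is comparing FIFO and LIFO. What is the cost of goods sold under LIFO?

FIFO COGS: 276 @ $15 + 317 @ $14 + 59 @ $13 = $9,345
LIFO COGS: 308 @ $11 + 97 @ $13 + 247 @ $14 = $8,107

COGS = $8,107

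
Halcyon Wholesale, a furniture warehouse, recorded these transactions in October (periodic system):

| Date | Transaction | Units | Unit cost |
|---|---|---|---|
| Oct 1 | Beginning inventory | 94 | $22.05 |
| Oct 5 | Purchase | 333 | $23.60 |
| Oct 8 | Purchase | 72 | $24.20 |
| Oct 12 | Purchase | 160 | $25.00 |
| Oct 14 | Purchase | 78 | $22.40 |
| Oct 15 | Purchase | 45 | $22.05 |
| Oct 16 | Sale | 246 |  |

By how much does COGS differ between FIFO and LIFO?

$154.55

FIFO COGS: 94 @ $22.05 + 152 @ $23.60 = $5,659.90
LIFO COGS: 45 @ $22.05 + 78 @ $22.40 + 123 @ $25.00 = $5,814.45
Difference = |$5,659.90 − $5,814.45| = $154.55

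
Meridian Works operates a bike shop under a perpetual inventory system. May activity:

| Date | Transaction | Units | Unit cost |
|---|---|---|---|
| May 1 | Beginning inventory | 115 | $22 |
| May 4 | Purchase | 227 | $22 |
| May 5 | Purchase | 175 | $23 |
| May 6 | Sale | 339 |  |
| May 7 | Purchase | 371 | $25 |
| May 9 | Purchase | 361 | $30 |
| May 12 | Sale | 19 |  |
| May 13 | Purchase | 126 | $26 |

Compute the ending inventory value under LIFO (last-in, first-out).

Ending inventory = $26,727

May 6, 339 sold [LIFO — newest first]: 175 @ $23 + 164 @ $22 = $7,633
May 12, 19 sold [LIFO — newest first]: 19 @ $30 = $570
Total COGS = $7,633 + $570 = $8,203
Ending inventory: 115 @ $22 + 63 @ $22 + 371 @ $25 + 342 @ $30 + 126 @ $26 = $26,727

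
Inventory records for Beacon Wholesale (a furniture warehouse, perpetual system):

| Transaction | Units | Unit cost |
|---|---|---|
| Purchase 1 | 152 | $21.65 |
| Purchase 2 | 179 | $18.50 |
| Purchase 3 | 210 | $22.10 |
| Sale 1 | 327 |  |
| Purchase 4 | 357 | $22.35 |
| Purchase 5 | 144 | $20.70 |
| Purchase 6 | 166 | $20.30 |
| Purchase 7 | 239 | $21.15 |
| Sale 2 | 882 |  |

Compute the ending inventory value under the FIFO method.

Sale 1 (327) [FIFO — oldest first]: 152 @ $21.65 + 175 @ $18.50 = $6,528.30
Sale 2 (882) [FIFO — oldest first]: 4 @ $18.50 + 210 @ $22.10 + 357 @ $22.35 + 144 @ $20.70 + 166 @ $20.30 + 1 @ $21.15 = $19,065.70
Total COGS = $6,528.30 + $19,065.70 = $25,594.00
Ending inventory: 238 @ $21.15 = $5,033.70

Ending inventory = $5,033.70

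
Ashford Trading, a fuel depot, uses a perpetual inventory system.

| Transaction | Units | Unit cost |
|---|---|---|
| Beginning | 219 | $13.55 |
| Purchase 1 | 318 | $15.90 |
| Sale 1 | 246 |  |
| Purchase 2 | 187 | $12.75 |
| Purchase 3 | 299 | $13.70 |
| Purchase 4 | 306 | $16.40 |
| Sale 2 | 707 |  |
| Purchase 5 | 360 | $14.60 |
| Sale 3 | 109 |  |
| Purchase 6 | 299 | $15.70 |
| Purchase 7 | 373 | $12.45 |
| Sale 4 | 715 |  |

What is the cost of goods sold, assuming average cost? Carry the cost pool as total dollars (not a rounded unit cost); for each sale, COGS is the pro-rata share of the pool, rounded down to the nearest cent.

COGS = $25,798.33

After Beginning: 219 on hand, pool $2,967.45 (≈ $13.5500 each)
After Purchase 1: 537 on hand, pool $8,023.65 (≈ $14.9416 each)
Sale 1, sell 246: 246/537 × $8,023.65 → $3,675.63
After Purchase 2: 478 on hand, pool $6,732.27 (≈ $14.0842 each)
After Purchase 3: 777 on hand, pool $10,828.57 (≈ $13.9364 each)
After Purchase 4: 1083 on hand, pool $15,846.97 (≈ $14.6325 each)
Sale 2, sell 707: 707/1083 × $15,846.97 → $10,345.15
After Purchase 5: 736 on hand, pool $10,757.82 (≈ $14.6166 each)
Sale 3, sell 109: 109/736 × $10,757.82 → $1,593.20
After Purchase 6: 926 on hand, pool $13,858.92 (≈ $14.9664 each)
After Purchase 7: 1299 on hand, pool $18,502.77 (≈ $14.2439 each)
Sale 4, sell 715: 715/1299 × $18,502.77 → $10,184.35
Total COGS = $3,675.63 + $10,345.15 + $1,593.20 + $10,184.35 = $25,798.33
Ending inventory (cost pool remaining) = $8,318.42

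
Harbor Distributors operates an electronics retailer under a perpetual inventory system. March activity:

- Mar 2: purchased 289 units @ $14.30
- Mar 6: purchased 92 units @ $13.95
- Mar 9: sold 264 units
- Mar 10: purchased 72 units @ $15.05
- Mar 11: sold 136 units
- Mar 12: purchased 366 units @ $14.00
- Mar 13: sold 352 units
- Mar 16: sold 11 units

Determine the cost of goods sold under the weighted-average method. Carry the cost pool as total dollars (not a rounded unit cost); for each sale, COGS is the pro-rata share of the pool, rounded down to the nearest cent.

After Mar 2: 289 on hand, pool $4,132.70 (≈ $14.3000 each)
After Mar 6: 381 on hand, pool $5,416.10 (≈ $14.2155 each)
Mar 9, sell 264: 264/381 × $5,416.10 → $3,752.88
After Mar 10: 189 on hand, pool $2,746.82 (≈ $14.5334 each)
Mar 11, sell 136: 136/189 × $2,746.82 → $1,976.54
After Mar 12: 419 on hand, pool $5,894.28 (≈ $14.0675 each)
Mar 13, sell 352: 352/419 × $5,894.28 → $4,951.75
Mar 16, sell 11: 11/67 × $942.53 → $154.74
Total COGS = $3,752.88 + $1,976.54 + $4,951.75 + $154.74 = $10,835.91
Ending inventory (cost pool remaining) = $787.79

COGS = $10,835.91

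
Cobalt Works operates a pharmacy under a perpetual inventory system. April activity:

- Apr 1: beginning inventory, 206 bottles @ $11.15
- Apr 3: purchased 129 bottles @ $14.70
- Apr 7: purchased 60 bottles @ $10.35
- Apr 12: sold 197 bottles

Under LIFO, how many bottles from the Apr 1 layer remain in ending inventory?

198

Apr 12, 197 sold [LIFO — newest first]: 60 @ $10.35 + 129 @ $14.70 + 8 @ $11.15 = $2,606.50
Ending inventory: 198 @ $11.15 = $2,207.70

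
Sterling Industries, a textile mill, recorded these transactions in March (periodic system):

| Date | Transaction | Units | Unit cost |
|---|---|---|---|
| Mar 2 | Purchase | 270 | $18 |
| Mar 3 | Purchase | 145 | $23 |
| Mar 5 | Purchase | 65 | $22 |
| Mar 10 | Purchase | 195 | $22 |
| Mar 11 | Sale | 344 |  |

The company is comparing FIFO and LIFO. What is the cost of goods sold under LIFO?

COGS = $7,652

FIFO COGS: 270 @ $18 + 74 @ $23 = $6,562
LIFO COGS: 195 @ $22 + 65 @ $22 + 84 @ $23 = $7,652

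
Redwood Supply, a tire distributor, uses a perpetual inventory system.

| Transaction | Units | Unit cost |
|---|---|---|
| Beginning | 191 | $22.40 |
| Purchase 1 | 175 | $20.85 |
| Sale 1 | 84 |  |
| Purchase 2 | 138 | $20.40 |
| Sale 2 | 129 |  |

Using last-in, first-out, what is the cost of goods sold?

Sale 1 (84) [LIFO — newest first]: 84 @ $20.85 = $1,751.40
Sale 2 (129) [LIFO — newest first]: 129 @ $20.40 = $2,631.60
Total COGS = $1,751.40 + $2,631.60 = $4,383.00
Ending inventory: 191 @ $22.40 + 91 @ $20.85 + 9 @ $20.40 = $6,359.35

COGS = $4,383.00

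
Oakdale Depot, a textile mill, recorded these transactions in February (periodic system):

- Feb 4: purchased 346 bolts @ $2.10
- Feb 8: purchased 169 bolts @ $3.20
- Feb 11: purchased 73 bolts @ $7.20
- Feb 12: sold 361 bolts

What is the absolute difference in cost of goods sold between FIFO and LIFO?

FIFO COGS: 346 @ $2.10 + 15 @ $3.20 = $774.60
LIFO COGS: 73 @ $7.20 + 169 @ $3.20 + 119 @ $2.10 = $1,316.30
Difference = |$774.60 − $1,316.30| = $541.70

$541.70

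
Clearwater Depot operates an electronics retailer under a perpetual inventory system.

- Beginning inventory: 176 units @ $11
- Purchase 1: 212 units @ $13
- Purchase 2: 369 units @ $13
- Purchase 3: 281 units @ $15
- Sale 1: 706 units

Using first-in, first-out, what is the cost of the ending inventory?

Ending inventory = $4,878

Sale 1 (706) [FIFO — oldest first]: 176 @ $11 + 212 @ $13 + 318 @ $13 = $8,826
Ending inventory: 51 @ $13 + 281 @ $15 = $4,878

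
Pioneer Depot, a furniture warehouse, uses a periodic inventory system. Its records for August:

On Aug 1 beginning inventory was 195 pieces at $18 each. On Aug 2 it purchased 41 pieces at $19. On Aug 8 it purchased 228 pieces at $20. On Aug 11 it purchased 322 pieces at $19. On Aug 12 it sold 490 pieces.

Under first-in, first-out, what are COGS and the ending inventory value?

COGS = $9,343; ending inventory = $5,624

Aug 12, 490 sold [FIFO — oldest first]: 195 @ $18 + 41 @ $19 + 228 @ $20 + 26 @ $19 = $9,343
Ending inventory: 296 @ $19 = $5,624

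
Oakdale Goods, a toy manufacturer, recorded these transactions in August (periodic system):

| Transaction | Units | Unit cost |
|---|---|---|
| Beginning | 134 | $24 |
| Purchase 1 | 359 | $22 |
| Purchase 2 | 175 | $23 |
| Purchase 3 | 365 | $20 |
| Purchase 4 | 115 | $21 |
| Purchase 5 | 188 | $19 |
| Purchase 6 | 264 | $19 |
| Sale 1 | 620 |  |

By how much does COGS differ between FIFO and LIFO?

$1,972

FIFO COGS: 134 @ $24 + 359 @ $22 + 127 @ $23 = $14,035
LIFO COGS: 264 @ $19 + 188 @ $19 + 115 @ $21 + 53 @ $20 = $12,063
Difference = |$14,035 − $12,063| = $1,972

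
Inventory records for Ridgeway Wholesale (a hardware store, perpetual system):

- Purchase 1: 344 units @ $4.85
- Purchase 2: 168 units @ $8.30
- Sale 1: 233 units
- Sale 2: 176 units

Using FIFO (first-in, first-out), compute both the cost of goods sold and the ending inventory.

Sale 1 (233) [FIFO — oldest first]: 233 @ $4.85 = $1,130.05
Sale 2 (176) [FIFO — oldest first]: 111 @ $4.85 + 65 @ $8.30 = $1,077.85
Total COGS = $1,130.05 + $1,077.85 = $2,207.90
Ending inventory: 103 @ $8.30 = $854.90

COGS = $2,207.90; ending inventory = $854.90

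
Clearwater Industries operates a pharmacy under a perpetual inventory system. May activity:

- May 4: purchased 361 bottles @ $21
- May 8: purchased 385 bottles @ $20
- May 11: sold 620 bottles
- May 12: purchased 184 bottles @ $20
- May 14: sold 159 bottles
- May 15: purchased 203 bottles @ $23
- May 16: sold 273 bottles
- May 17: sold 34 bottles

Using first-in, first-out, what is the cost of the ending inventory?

May 11, 620 sold [FIFO — oldest first]: 361 @ $21 + 259 @ $20 = $12,761
May 14, 159 sold [FIFO — oldest first]: 126 @ $20 + 33 @ $20 = $3,180
May 16, 273 sold [FIFO — oldest first]: 151 @ $20 + 122 @ $23 = $5,826
May 17, 34 sold [FIFO — oldest first]: 34 @ $23 = $782
Total COGS = $12,761 + $3,180 + $5,826 + $782 = $22,549
Ending inventory: 47 @ $23 = $1,081
Check: goods available $23,630 = COGS $22,549 + ending $1,081

Ending inventory = $1,081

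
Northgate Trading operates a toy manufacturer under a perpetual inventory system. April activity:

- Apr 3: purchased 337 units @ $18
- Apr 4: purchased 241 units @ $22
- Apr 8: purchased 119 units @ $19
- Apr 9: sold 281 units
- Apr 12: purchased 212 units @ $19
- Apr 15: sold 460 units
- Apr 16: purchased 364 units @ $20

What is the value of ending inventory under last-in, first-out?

Ending inventory = $10,304

Apr 9, 281 sold [LIFO — newest first]: 119 @ $19 + 162 @ $22 = $5,825
Apr 15, 460 sold [LIFO — newest first]: 212 @ $19 + 79 @ $22 + 169 @ $18 = $8,808
Total COGS = $5,825 + $8,808 = $14,633
Ending inventory: 168 @ $18 + 364 @ $20 = $10,304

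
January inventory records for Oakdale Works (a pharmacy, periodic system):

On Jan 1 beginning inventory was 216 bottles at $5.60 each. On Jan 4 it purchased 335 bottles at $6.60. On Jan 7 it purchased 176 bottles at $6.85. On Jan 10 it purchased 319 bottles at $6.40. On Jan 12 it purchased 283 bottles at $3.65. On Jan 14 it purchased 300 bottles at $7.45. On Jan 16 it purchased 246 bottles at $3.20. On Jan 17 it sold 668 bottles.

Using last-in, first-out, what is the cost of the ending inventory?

Ending inventory = $7,255.45

Jan 17, 668 sold [LIFO — newest first]: 246 @ $3.20 + 300 @ $7.45 + 122 @ $3.65 = $3,467.50
Ending inventory: 216 @ $5.60 + 335 @ $6.60 + 176 @ $6.85 + 319 @ $6.40 + 161 @ $3.65 = $7,255.45
Check: goods available $10,722.95 = COGS $3,467.50 + ending $7,255.45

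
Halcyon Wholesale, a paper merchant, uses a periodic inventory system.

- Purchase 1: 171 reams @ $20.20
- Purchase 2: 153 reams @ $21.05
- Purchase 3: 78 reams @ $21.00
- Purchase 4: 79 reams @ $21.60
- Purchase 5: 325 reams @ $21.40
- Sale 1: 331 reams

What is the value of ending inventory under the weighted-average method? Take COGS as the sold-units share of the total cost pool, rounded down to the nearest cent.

Sale 1, sell 331: 331/806 × $16,974.25 → $6,970.81
Ending inventory (cost pool remaining) = $10,003.44

Ending inventory = $10,003.44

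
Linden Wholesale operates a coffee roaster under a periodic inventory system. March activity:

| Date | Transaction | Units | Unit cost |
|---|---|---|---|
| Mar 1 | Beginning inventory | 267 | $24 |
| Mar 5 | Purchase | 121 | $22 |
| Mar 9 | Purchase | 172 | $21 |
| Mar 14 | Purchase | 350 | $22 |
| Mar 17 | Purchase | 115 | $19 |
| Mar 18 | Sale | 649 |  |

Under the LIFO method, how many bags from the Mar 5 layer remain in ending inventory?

Mar 18, 649 sold [LIFO — newest first]: 115 @ $19 + 350 @ $22 + 172 @ $21 + 12 @ $22 = $13,761
Ending inventory: 267 @ $24 + 109 @ $22 = $8,806
Check: goods available $22,567 = COGS $13,761 + ending $8,806

109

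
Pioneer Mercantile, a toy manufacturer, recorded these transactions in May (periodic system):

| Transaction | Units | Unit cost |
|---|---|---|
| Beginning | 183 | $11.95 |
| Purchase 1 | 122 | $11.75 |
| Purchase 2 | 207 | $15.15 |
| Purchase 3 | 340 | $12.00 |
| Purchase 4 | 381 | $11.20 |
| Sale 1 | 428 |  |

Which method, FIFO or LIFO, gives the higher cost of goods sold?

FIFO COGS: 183 @ $11.95 + 122 @ $11.75 + 123 @ $15.15 = $5,483.80
LIFO COGS: 381 @ $11.20 + 47 @ $12.00 = $4,831.20

FIFO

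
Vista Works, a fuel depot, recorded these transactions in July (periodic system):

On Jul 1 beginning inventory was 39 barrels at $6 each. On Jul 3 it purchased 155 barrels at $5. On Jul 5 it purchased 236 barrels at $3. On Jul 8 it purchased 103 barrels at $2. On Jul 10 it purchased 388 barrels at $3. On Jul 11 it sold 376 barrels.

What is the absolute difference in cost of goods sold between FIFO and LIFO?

FIFO COGS: 39 @ $6 + 155 @ $5 + 182 @ $3 = $1,555
LIFO COGS: 376 @ $3 = $1,128
Difference = |$1,555 − $1,128| = $427

$427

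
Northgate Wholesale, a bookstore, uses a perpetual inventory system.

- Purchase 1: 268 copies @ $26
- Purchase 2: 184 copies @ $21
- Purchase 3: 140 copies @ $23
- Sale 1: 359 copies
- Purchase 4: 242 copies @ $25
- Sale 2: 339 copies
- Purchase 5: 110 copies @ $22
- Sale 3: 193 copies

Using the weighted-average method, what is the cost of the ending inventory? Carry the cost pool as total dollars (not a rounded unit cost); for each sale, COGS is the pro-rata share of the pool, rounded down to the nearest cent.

After Purchase 1: 268 on hand, pool $6,968.00 (≈ $26.0000 each)
After Purchase 2: 452 on hand, pool $10,832.00 (≈ $23.9646 each)
After Purchase 3: 592 on hand, pool $14,052.00 (≈ $23.7365 each)
Sale 1, sell 359: 359/592 × $14,052.00 → $8,521.39
After Purchase 4: 475 on hand, pool $11,580.61 (≈ $24.3802 each)
Sale 2, sell 339: 339/475 × $11,580.61 → $8,264.89
After Purchase 5: 246 on hand, pool $5,735.72 (≈ $23.3159 each)
Sale 3, sell 193: 193/246 × $5,735.72 → $4,499.97
Total COGS = $8,521.39 + $8,264.89 + $4,499.97 = $21,286.25
Ending inventory (cost pool remaining) = $1,235.75

Ending inventory = $1,235.75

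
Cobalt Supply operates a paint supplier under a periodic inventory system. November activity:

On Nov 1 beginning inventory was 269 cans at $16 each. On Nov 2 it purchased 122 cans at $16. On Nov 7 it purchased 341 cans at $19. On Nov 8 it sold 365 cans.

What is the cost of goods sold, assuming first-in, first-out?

Nov 8, 365 sold [FIFO — oldest first]: 269 @ $16 + 96 @ $16 = $5,840
Ending inventory: 26 @ $16 + 341 @ $19 = $6,895

COGS = $5,840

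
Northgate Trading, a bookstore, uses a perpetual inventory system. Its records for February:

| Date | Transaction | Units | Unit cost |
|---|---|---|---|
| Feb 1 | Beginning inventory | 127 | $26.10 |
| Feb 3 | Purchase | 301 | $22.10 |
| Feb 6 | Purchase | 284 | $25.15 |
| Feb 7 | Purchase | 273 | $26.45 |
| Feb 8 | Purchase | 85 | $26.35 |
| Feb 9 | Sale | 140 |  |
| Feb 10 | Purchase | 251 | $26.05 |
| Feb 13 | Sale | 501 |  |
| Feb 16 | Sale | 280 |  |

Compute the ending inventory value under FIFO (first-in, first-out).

Ending inventory = $10,471.10

Feb 9, 140 sold [FIFO — oldest first]: 127 @ $26.10 + 13 @ $22.10 = $3,602.00
Feb 13, 501 sold [FIFO — oldest first]: 288 @ $22.10 + 213 @ $25.15 = $11,721.75
Feb 16, 280 sold [FIFO — oldest first]: 71 @ $25.15 + 209 @ $26.45 = $7,313.70
Total COGS = $3,602.00 + $11,721.75 + $7,313.70 = $22,637.45
Ending inventory: 64 @ $26.45 + 85 @ $26.35 + 251 @ $26.05 = $10,471.10
Check: goods available $33,108.55 = COGS $22,637.45 + ending $10,471.10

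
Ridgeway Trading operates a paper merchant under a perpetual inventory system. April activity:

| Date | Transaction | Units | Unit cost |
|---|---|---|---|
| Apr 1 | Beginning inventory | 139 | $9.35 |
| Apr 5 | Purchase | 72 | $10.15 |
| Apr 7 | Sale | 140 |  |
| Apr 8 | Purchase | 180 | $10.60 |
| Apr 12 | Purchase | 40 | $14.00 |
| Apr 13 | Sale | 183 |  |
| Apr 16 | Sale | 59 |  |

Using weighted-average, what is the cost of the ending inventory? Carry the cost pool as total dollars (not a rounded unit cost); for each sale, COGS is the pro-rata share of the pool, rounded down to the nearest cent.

Ending inventory = $530.63

After Apr 1: 139 on hand, pool $1,299.65 (≈ $9.3500 each)
After Apr 5: 211 on hand, pool $2,030.45 (≈ $9.6230 each)
Apr 7, sell 140: 140/211 × $2,030.45 → $1,347.21
After Apr 8: 251 on hand, pool $2,591.24 (≈ $10.3237 each)
After Apr 12: 291 on hand, pool $3,151.24 (≈ $10.8290 each)
Apr 13, sell 183: 183/291 × $3,151.24 → $1,981.70
Apr 16, sell 59: 59/108 × $1,169.54 → $638.91
Total COGS = $1,347.21 + $1,981.70 + $638.91 = $3,967.82
Ending inventory (cost pool remaining) = $530.63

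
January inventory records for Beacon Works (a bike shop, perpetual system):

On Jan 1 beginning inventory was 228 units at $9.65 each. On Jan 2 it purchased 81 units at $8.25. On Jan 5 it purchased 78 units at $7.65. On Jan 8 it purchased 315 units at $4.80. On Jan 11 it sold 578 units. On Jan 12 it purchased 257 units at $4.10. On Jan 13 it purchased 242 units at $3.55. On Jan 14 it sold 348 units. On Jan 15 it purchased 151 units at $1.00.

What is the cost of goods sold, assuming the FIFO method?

Jan 11, 578 sold [FIFO — oldest first]: 228 @ $9.65 + 81 @ $8.25 + 78 @ $7.65 + 191 @ $4.80 = $4,381.95
Jan 14, 348 sold [FIFO — oldest first]: 124 @ $4.80 + 224 @ $4.10 = $1,513.60
Total COGS = $4,381.95 + $1,513.60 = $5,895.55
Ending inventory: 33 @ $4.10 + 242 @ $3.55 + 151 @ $1.00 = $1,145.40
Check: goods available $7,040.95 = COGS $5,895.55 + ending $1,145.40

COGS = $5,895.55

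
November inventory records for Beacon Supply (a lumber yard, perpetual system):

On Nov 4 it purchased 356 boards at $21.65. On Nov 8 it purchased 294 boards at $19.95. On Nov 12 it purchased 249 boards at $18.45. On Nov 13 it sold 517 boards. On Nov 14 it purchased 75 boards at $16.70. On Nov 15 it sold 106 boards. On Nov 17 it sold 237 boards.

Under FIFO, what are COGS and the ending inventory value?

Nov 13, 517 sold [FIFO — oldest first]: 356 @ $21.65 + 161 @ $19.95 = $10,919.35
Nov 15, 106 sold [FIFO — oldest first]: 106 @ $19.95 = $2,114.70
Nov 17, 237 sold [FIFO — oldest first]: 27 @ $19.95 + 210 @ $18.45 = $4,413.15
Total COGS = $10,919.35 + $2,114.70 + $4,413.15 = $17,447.20
Ending inventory: 39 @ $18.45 + 75 @ $16.70 = $1,972.05

COGS = $17,447.20; ending inventory = $1,972.05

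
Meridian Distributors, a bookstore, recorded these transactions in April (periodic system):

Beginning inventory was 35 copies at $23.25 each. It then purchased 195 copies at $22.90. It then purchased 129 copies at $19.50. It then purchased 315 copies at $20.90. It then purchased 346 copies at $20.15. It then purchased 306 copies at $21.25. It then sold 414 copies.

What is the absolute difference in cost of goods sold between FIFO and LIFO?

FIFO COGS: 35 @ $23.25 + 195 @ $22.90 + 129 @ $19.50 + 55 @ $20.90 = $8,944.25
LIFO COGS: 306 @ $21.25 + 108 @ $20.15 = $8,678.70
Difference = |$8,944.25 − $8,678.70| = $265.55

$265.55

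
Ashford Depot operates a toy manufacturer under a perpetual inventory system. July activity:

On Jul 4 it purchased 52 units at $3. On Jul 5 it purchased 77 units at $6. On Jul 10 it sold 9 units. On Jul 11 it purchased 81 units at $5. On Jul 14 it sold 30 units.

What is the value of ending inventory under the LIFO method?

Jul 10, 9 sold [LIFO — newest first]: 9 @ $6 = $54
Jul 14, 30 sold [LIFO — newest first]: 30 @ $5 = $150
Total COGS = $54 + $150 = $204
Ending inventory: 52 @ $3 + 68 @ $6 + 51 @ $5 = $819
Check: goods available $1,023 = COGS $204 + ending $819

Ending inventory = $819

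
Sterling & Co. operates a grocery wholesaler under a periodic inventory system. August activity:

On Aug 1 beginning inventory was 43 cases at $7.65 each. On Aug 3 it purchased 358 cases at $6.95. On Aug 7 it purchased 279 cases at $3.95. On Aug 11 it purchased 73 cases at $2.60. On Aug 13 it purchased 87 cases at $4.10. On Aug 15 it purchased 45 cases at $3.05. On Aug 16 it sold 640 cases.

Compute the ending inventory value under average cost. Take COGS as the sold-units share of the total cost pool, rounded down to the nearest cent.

Ending inventory = $1,274.24

Aug 16, sell 640: 640/885 × $4,602.85 → $3,328.61
Ending inventory (cost pool remaining) = $1,274.24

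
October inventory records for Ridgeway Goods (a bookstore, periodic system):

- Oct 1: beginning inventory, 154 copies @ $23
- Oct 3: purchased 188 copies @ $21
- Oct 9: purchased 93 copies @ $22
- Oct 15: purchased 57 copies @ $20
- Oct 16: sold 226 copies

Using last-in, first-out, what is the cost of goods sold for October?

COGS = $4,782

Oct 16, 226 sold [LIFO — newest first]: 57 @ $20 + 93 @ $22 + 76 @ $21 = $4,782
Ending inventory: 154 @ $23 + 112 @ $21 = $5,894
Check: goods available $10,676 = COGS $4,782 + ending $5,894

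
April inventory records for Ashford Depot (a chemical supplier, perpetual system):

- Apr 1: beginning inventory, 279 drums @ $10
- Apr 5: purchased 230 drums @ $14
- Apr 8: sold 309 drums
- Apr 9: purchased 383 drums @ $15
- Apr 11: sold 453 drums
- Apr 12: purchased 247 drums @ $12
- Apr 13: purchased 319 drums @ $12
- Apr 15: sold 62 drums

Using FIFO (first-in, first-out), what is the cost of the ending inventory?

Ending inventory = $7,812

Apr 8, 309 sold [FIFO — oldest first]: 279 @ $10 + 30 @ $14 = $3,210
Apr 11, 453 sold [FIFO — oldest first]: 200 @ $14 + 253 @ $15 = $6,595
Apr 15, 62 sold [FIFO — oldest first]: 62 @ $15 = $930
Total COGS = $3,210 + $6,595 + $930 = $10,735
Ending inventory: 68 @ $15 + 247 @ $12 + 319 @ $12 = $7,812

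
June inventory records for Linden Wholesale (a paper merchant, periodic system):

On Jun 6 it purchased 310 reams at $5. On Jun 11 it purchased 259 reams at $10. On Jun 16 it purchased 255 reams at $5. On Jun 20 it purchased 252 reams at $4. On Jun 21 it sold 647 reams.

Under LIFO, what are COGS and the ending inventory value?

Jun 21, 647 sold [LIFO — newest first]: 252 @ $4 + 255 @ $5 + 140 @ $10 = $3,683
Ending inventory: 310 @ $5 + 119 @ $10 = $2,740
Check: goods available $6,423 = COGS $3,683 + ending $2,740

COGS = $3,683; ending inventory = $2,740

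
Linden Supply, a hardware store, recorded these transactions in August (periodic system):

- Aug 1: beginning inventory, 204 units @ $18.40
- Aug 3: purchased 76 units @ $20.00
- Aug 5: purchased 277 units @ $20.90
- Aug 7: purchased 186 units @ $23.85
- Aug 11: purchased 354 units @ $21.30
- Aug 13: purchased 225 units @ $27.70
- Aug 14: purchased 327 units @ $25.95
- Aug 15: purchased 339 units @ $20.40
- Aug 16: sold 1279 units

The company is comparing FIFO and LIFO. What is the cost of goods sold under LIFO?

COGS = $29,984.85

FIFO COGS: 204 @ $18.40 + 76 @ $20.00 + 277 @ $20.90 + 186 @ $23.85 + 354 @ $21.30 + 182 @ $27.70 = $28,080.60
LIFO COGS: 339 @ $20.40 + 327 @ $25.95 + 225 @ $27.70 + 354 @ $21.30 + 34 @ $23.85 = $29,984.85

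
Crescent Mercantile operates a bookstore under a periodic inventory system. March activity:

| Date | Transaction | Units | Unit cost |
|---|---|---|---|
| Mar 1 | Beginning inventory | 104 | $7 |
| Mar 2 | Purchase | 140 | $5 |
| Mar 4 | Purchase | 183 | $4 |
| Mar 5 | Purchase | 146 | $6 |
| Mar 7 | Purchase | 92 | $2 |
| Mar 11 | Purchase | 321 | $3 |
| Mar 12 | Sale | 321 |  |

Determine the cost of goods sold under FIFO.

COGS = $1,736

Mar 12, 321 sold [FIFO — oldest first]: 104 @ $7 + 140 @ $5 + 77 @ $4 = $1,736
Ending inventory: 106 @ $4 + 146 @ $6 + 92 @ $2 + 321 @ $3 = $2,447
Check: goods available $4,183 = COGS $1,736 + ending $2,447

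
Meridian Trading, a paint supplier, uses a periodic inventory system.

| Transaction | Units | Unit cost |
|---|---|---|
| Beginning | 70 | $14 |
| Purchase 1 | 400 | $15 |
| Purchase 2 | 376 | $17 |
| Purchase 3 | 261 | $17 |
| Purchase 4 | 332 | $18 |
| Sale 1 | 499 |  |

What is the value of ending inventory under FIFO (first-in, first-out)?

Sale 1 (499) [FIFO — oldest first]: 70 @ $14 + 400 @ $15 + 29 @ $17 = $7,473
Ending inventory: 347 @ $17 + 261 @ $17 + 332 @ $18 = $16,312

Ending inventory = $16,312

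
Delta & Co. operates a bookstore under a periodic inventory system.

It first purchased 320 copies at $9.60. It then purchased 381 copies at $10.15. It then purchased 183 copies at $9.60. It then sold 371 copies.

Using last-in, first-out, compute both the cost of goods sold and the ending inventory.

COGS = $3,665.00; ending inventory = $5,030.95

Sale 1 (371) [LIFO — newest first]: 183 @ $9.60 + 188 @ $10.15 = $3,665.00
Ending inventory: 320 @ $9.60 + 193 @ $10.15 = $5,030.95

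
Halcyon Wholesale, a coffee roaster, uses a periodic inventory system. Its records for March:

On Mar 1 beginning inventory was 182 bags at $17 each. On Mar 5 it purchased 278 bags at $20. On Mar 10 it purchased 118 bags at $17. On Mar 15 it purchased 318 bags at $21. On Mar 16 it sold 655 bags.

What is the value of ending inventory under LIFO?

Ending inventory = $4,274

Mar 16, 655 sold [LIFO — newest first]: 318 @ $21 + 118 @ $17 + 219 @ $20 = $13,064
Ending inventory: 182 @ $17 + 59 @ $20 = $4,274
Check: goods available $17,338 = COGS $13,064 + ending $4,274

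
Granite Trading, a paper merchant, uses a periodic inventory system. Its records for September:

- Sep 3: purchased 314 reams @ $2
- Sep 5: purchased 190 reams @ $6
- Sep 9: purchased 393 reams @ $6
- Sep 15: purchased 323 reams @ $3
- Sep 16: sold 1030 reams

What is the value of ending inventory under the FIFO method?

Sep 16, 1030 sold [FIFO — oldest first]: 314 @ $2 + 190 @ $6 + 393 @ $6 + 133 @ $3 = $4,525
Ending inventory: 190 @ $3 = $570

Ending inventory = $570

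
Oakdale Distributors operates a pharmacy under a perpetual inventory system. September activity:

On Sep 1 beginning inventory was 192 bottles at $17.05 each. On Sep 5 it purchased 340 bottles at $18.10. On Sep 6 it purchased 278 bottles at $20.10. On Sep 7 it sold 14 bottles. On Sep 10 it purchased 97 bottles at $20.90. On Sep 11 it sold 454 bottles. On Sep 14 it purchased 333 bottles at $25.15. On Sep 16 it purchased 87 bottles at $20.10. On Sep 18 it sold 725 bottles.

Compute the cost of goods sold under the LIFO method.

COGS = $24,881.65

Sep 7, 14 sold [LIFO — newest first]: 14 @ $20.10 = $281.40
Sep 11, 454 sold [LIFO — newest first]: 97 @ $20.90 + 264 @ $20.10 + 93 @ $18.10 = $9,017.00
Sep 18, 725 sold [LIFO — newest first]: 87 @ $20.10 + 333 @ $25.15 + 247 @ $18.10 + 58 @ $17.05 = $15,583.25
Total COGS = $281.40 + $9,017.00 + $15,583.25 = $24,881.65
Ending inventory: 134 @ $17.05 = $2,284.70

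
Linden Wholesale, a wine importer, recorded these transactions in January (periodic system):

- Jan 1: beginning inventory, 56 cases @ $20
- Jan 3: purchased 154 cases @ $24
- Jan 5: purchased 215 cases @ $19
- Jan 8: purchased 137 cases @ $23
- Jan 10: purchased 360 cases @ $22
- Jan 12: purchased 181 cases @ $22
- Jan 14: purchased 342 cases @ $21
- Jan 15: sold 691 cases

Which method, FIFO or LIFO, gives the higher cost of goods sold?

FIFO

FIFO COGS: 56 @ $20 + 154 @ $24 + 215 @ $19 + 137 @ $23 + 129 @ $22 = $14,890
LIFO COGS: 342 @ $21 + 181 @ $22 + 168 @ $22 = $14,860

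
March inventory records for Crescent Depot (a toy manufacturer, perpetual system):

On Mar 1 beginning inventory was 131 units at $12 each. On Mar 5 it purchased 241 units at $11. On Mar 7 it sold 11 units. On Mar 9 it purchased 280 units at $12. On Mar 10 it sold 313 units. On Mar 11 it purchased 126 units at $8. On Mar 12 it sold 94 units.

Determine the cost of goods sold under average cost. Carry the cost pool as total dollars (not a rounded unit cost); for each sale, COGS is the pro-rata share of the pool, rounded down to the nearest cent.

After Mar 1: 131 on hand, pool $1,572.00 (≈ $12.0000 each)
After Mar 5: 372 on hand, pool $4,223.00 (≈ $11.3522 each)
Mar 7, sell 11: 11/372 × $4,223.00 → $124.87
After Mar 9: 641 on hand, pool $7,458.13 (≈ $11.6351 each)
Mar 10, sell 313: 313/641 × $7,458.13 → $3,641.80
After Mar 11: 454 on hand, pool $4,824.33 (≈ $10.6263 each)
Mar 12, sell 94: 94/454 × $4,824.33 → $998.87
Total COGS = $124.87 + $3,641.80 + $998.87 = $4,765.54
Ending inventory (cost pool remaining) = $3,825.46
Check: goods available $8,591.00 = COGS $4,765.54 + ending $3,825.46

COGS = $4,765.54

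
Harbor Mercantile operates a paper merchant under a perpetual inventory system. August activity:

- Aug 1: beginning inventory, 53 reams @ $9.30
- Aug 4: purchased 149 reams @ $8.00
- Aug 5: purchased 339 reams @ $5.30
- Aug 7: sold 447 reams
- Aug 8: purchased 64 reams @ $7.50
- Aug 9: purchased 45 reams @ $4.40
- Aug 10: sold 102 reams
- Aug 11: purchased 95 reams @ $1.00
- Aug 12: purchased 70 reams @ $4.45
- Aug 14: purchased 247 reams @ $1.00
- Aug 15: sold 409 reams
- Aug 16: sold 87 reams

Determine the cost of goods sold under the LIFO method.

Aug 7, 447 sold [LIFO — newest first]: 339 @ $5.30 + 108 @ $8.00 = $2,660.70
Aug 10, 102 sold [LIFO — newest first]: 45 @ $4.40 + 57 @ $7.50 = $625.50
Aug 15, 409 sold [LIFO — newest first]: 247 @ $1.00 + 70 @ $4.45 + 92 @ $1.00 = $650.50
Aug 16, 87 sold [LIFO — newest first]: 3 @ $1.00 + 7 @ $7.50 + 41 @ $8.00 + 36 @ $9.30 = $718.30
Total COGS = $2,660.70 + $625.50 + $650.50 + $718.30 = $4,655.00
Ending inventory: 17 @ $9.30 = $158.10

COGS = $4,655.00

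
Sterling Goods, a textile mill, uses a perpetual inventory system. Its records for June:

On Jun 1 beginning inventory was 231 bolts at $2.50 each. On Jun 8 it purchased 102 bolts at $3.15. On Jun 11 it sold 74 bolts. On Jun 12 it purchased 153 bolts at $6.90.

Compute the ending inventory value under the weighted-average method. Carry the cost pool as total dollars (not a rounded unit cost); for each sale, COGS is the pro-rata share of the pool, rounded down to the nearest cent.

Ending inventory = $1,754.77

After Jun 1: 231 on hand, pool $577.50 (≈ $2.5000 each)
After Jun 8: 333 on hand, pool $898.80 (≈ $2.6991 each)
Jun 11, sell 74: 74/333 × $898.80 → $199.73
After Jun 12: 412 on hand, pool $1,754.77 (≈ $4.2592 each)
Ending inventory (cost pool remaining) = $1,754.77
Check: goods available $1,954.50 = COGS $199.73 + ending $1,754.77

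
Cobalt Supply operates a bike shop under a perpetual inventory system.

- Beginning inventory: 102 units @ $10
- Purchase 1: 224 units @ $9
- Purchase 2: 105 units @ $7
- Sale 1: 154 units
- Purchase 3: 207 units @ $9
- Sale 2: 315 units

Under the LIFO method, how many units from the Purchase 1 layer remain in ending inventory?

67

Sale 1 (154) [LIFO — newest first]: 105 @ $7 + 49 @ $9 = $1,176
Sale 2 (315) [LIFO — newest first]: 207 @ $9 + 108 @ $9 = $2,835
Total COGS = $1,176 + $2,835 = $4,011
Ending inventory: 102 @ $10 + 67 @ $9 = $1,623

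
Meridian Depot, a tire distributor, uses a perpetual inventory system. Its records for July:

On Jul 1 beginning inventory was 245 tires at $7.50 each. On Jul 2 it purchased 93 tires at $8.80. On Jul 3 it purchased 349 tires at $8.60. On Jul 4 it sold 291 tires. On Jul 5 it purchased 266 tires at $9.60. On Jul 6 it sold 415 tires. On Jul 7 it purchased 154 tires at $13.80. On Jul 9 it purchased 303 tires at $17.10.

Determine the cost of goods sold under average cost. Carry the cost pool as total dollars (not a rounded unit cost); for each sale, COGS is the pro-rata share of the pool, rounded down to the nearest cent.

After Jul 1: 245 on hand, pool $1,837.50 (≈ $7.5000 each)
After Jul 2: 338 on hand, pool $2,655.90 (≈ $7.8577 each)
After Jul 3: 687 on hand, pool $5,657.30 (≈ $8.2348 each)
Jul 4, sell 291: 291/687 × $5,657.30 → $2,396.32
After Jul 5: 662 on hand, pool $5,814.58 (≈ $8.7834 each)
Jul 6, sell 415: 415/662 × $5,814.58 → $3,645.09
After Jul 7: 401 on hand, pool $4,294.69 (≈ $10.7100 each)
After Jul 9: 704 on hand, pool $9,475.99 (≈ $13.4602 each)
Total COGS = $2,396.32 + $3,645.09 = $6,041.41
Ending inventory (cost pool remaining) = $9,475.99

COGS = $6,041.41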